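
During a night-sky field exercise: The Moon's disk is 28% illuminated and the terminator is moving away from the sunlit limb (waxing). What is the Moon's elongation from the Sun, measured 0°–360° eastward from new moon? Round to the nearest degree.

64°

From f = (1 − cos θ)/2: cos θ = 1 − 2×0.28 = 0.440; arccos → 63.9°.
Before full moon the principal value applies: θ = 63.9°.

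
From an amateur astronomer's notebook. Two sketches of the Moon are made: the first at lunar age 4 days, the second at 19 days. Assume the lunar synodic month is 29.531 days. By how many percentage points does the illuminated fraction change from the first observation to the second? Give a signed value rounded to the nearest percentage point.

First observation: θ = 360°·4/29.531 = 48.8°, so f = 0.170.
Second observation: θ = 231.6°, f = 0.810.
Δf = 0.810 − 0.170 = +0.640, i.e. +64 pp.

+64 pp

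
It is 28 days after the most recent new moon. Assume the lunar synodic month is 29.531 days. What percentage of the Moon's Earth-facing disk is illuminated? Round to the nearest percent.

3%

The Moon has covered 28/29.531 of its cycle, so θ ≈ 360° × 28/29.531 = 341.3°.
Illuminated fraction = (1 − cos 341.3°)/2 = (1 − 0.947)/2 ≈ 0.026, so 3%.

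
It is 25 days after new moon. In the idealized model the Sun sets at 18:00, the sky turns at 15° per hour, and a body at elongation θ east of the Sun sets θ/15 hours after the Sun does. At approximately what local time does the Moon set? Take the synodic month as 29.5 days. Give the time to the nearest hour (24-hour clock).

14:00

Elongation θ = 360° × 25/29.5 ≈ 305.1°.
At 15° of sky rotation per hour, 305.1° corresponds to a 20.34 h lag.
18:00 + 20.34 h ≈ 14:20 → 14:00 to the nearest hour.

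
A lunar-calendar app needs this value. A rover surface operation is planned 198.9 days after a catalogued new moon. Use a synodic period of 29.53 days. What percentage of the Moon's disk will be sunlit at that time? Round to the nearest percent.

Reduce mod P: 198.9 − 6×29.53 = 21.72 d into the current lunation.
Phase angle: θ = 360°·(21.72 d)/(29.53 d) = 264.8°.
With cos θ = (-0.091), the lit fraction is (1 − (-0.091))/2 ≈ 0.545, so 55%.

55%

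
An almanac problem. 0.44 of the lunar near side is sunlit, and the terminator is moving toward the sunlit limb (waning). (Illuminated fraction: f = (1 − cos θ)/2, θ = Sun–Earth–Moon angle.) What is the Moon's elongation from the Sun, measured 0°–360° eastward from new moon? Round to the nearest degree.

277°

cos θ = 1 − 2f = 0.120, giving a principal value of 83.1°.
Waning ⇒ past full, so θ = 360° − 83.1° = 276.9°.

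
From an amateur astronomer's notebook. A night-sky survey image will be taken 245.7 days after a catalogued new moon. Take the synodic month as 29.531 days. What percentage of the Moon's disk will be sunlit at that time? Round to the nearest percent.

71%

Reduce mod P: 245.7 − 8×29.531 = 9.45 d into the current lunation.
The Moon has covered 9.45/29.531 of its cycle, so θ ≈ 360° × 9.45/29.531 = 115.2°.
cos 115.2° = (-0.426), so f = (1 − (-0.426))/2 = 0.713, so 71%.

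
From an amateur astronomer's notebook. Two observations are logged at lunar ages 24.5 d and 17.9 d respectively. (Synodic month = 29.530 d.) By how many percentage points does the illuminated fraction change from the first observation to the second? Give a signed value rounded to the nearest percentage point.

+63 percentage points

θ₁ = 360° × 24.5/29.530 = 298.7°, f₁ = (1 − cos θ₁)/2 = 0.260.
θ₂ = 360° × 17.9/29.530 = 218.2°, f₂ = (1 − cos θ₂)/2 = 0.893.
Change = f₂ − f₁ = +0.633 → +63 percentage points.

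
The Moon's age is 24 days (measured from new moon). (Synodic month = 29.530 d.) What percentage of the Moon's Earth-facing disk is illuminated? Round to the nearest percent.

31%

Elongation θ = 360° × 24/29.530 ≈ 292.6°.
cos 292.6° = 0.384, so f = (1 − 0.384)/2 = 0.308, so 31%.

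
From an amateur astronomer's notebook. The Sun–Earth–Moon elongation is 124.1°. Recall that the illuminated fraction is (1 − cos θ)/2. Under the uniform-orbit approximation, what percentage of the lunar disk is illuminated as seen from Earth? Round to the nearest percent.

f = (1 − cos 124.1°)/2 = (1 − (-0.561))/2 ≈ 0.780, i.e. 78%.

78%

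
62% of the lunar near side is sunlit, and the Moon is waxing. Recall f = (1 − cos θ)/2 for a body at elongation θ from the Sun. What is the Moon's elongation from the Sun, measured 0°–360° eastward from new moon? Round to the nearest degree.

From f = (1 − cos θ)/2: cos θ = 1 − 2×0.62 = -0.240; arccos → 103.9°.
Before full moon the principal value applies: θ = 103.9°.

104°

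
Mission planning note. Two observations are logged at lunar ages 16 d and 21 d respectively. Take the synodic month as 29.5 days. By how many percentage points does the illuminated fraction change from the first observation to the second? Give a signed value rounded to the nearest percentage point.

θ₁ = 360° × 16/29.5 = 195.3°, f₁ = (1 − cos θ₁)/2 = 0.982.
θ₂ = 360° × 21/29.5 = 256.3°, f₂ = (1 − cos θ₂)/2 = 0.619.
Change = f₂ − f₁ = -0.364 → -36 percentage points.

-36 percentage points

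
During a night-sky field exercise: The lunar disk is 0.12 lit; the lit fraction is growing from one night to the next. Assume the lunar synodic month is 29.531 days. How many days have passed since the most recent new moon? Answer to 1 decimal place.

3.3 days

From f = (1 − cos θ)/2: cos θ = 1 − 2×0.12 = 0.760; arccos → 40.5°.
The Moon is waxing (0°–180°), so θ = 40.5° directly.
Age = 29.531 × 40.5°/360° ≈ 3.33 days.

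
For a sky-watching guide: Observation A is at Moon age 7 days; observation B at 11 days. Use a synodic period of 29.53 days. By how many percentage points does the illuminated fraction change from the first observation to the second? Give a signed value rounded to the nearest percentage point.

+39 pp

First observation: θ = 360°·7/29.53 = 85.3°, so f = 0.459.
Second observation: θ = 134.1°, f = 0.848.
Δf = 0.848 − 0.459 = +0.389, i.e. +39 pp.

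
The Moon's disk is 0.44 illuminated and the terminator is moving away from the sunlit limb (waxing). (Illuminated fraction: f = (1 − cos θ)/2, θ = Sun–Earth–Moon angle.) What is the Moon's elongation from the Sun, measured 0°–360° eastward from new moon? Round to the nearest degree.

cos θ = 1 − 2f = 0.120, giving a principal value of 83.1°.
The Moon is waxing (0°–180°), so θ = 83.1° directly.

83°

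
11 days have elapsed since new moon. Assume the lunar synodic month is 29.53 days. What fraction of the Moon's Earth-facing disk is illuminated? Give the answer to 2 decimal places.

Elongation θ = 360° × 11/29.53 ≈ 134.1°.
cos 134.1° = (-0.696), so f = (1 − (-0.696))/2 = 0.848.

0.85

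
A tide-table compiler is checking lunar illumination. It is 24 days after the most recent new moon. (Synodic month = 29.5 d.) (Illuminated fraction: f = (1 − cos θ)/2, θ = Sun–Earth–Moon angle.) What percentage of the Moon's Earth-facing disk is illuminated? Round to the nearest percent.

Elongation θ = 360° × 24/29.5 ≈ 292.9°.
cos 292.9° = 0.389, so f = (1 − 0.389)/2 = 0.306, so 31%.

31%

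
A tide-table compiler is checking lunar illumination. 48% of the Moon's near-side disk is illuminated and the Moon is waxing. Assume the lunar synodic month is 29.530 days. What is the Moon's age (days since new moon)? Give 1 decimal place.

7.2 days

Invert f = (1 − cos θ)/2 to get cos θ = 1 − 2(0.48) = 0.040, hence θ₀ = arccos 0.040 = 87.7°.
Before full moon the principal value applies: θ = 87.7°.
Age = 29.530 × 87.7°/360° ≈ 7.19 days.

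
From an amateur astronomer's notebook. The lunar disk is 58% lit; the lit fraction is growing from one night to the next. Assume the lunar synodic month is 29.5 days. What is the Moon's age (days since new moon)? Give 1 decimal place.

From f = (1 − cos θ)/2: cos θ = 1 − 2×0.58 = -0.160; arccos → 99.2°.
Waxing ⇒ before full, so θ = 99.2°.
Age = 29.5 × 99.2°/360° ≈ 8.13 days.

8.1 days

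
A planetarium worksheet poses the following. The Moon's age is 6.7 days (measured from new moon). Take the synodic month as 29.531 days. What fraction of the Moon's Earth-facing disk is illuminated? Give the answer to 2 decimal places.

0.43

The Moon has covered 6.7/29.531 of its cycle, so θ ≈ 360° × 6.7/29.531 = 81.7°.
With cos θ = 0.145, the lit fraction is (1 − 0.145)/2 ≈ 0.428.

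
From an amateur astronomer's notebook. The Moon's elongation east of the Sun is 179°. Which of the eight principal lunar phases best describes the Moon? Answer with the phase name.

179° lies in the full moon sector of the 8-phase cycle.

full moon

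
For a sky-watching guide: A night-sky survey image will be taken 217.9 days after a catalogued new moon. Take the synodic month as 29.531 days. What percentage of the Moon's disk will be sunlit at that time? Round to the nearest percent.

Reduce mod P: 217.9 − 7×29.531 = 11.18 d into the current lunation.
Phase angle: θ = 360°·(11.18 d)/(29.531 d) = 136.3°.
cos 136.3° = (-0.723), so f = (1 − (-0.723))/2 = 0.862, so 86%.

86%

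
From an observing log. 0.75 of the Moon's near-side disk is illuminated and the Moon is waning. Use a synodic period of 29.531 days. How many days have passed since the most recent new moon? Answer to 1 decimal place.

cos θ = 1 − 2f = -0.500, giving a principal value of 120.0°.
Since the Moon is past full (waning), take the reflex angle: θ = 360° − 120.0° = 240.0°.
At 360°/29.531 d per day, 240.0° corresponds to 19.69 days.

19.7 days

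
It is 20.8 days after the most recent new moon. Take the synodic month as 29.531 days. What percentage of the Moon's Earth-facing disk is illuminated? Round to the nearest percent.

Phase angle: θ = 360°·(20.8 d)/(29.531 d) = 253.6°.
Illuminated fraction = (1 − cos 253.6°)/2 = (1 − (-0.283))/2 ≈ 0.641, so 64%.

64%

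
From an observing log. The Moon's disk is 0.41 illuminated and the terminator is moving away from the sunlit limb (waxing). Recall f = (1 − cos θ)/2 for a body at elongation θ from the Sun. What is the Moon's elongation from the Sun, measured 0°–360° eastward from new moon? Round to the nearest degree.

Invert f = (1 − cos θ)/2 to get cos θ = 1 − 2(0.41) = 0.180, hence θ₀ = arccos 0.180 = 79.6°.
Waxing ⇒ before full, so θ = 79.6°.

80°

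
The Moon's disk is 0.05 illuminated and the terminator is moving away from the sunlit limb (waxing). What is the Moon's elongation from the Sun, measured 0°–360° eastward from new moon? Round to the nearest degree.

Invert f = (1 − cos θ)/2 to get cos θ = 1 − 2(0.05) = 0.900, hence θ₀ = arccos 0.900 = 25.8°.
The Moon is waxing (0°–180°), so θ = 25.8° directly.

26°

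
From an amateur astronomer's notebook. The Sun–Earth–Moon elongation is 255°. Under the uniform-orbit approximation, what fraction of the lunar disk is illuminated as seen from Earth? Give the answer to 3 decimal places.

f = (1 − cos 255°)/2 = (1 − (-0.259))/2 ≈ 0.629.

0.629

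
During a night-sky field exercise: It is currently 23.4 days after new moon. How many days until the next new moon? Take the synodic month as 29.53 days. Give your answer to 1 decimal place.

The next new moon completes the synodic month: 29.53 − 23.4 = 6.130 days.

6.1 days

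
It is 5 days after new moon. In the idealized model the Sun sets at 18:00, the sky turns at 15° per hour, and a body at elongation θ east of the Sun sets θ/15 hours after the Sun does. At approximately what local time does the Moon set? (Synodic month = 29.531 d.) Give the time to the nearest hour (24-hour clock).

The Moon has covered 5/29.531 of its cycle, so θ ≈ 360° × 5/29.531 = 61.0°.
The Moon trails the Sun by θ/15 = 61.0/15 ≈ 4.06 hours.
18:00 + 4.06 h ≈ 22:04 → 22:00 to the nearest hour.

22:00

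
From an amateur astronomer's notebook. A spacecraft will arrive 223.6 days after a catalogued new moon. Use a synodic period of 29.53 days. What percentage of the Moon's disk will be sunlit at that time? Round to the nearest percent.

95%

223.6/29.53 = 7.572 lunations, so 7 complete cycles and 16.89 d into the next.
Elongation θ = 360° × 16.89/29.53 ≈ 205.9°.
cos 205.9° = (-0.900), so f = (1 − (-0.900))/2 = 0.950, so 95%.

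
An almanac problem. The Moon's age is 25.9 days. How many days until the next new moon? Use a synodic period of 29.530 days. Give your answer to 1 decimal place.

3.6 days

The next new moon completes the synodic month: 29.530 − 25.9 = 3.630 days.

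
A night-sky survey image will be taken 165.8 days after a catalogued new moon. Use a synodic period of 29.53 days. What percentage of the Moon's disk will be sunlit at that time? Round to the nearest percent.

88%

Reduce mod P: 165.8 − 5×29.53 = 18.15 d into the current lunation.
Phase angle: θ = 360°·(18.15 d)/(29.53 d) = 221.3°.
cos 221.3° = (-0.752), so f = (1 − (-0.752))/2 = 0.876, so 88%.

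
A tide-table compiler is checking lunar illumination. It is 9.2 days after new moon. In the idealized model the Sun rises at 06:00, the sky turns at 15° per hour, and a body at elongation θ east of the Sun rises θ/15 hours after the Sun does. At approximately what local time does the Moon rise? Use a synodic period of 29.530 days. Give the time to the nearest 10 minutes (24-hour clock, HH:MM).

The Moon has covered 9.2/29.530 of its cycle, so θ ≈ 360° × 9.2/29.530 = 112.2°.
The Moon trails the Sun by θ/15 = 112.2/15 ≈ 7.48 hours.
06:00 + 7.477 h ≈ 13:29 → 13:30 to the nearest ten minutes.

13:30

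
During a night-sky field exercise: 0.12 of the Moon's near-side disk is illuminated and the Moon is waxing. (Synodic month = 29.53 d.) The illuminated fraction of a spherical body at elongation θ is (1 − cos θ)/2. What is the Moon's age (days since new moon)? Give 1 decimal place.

cos θ = 1 − 2f = 0.760, giving a principal value of 40.5°.
Before full moon the principal value applies: θ = 40.5°.
That fraction of the synodic month is 40.5/360 × 29.53 d ≈ 3.33 d.

3.3 days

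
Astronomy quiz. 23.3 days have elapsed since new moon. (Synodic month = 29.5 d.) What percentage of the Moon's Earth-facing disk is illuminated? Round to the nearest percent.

38%

The Moon has covered 23.3/29.5 of its cycle, so θ ≈ 360° × 23.3/29.5 = 284.3°.
cos 284.3° = 0.248, so f = (1 − 0.248)/2 = 0.376, so 38%.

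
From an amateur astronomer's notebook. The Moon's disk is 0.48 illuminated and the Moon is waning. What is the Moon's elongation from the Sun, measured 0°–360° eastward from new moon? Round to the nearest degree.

cos θ = 1 − 2f = 0.040, giving a principal value of 87.7°.
Waning ⇒ past full, so θ = 360° − 87.7° = 272.3°.

272°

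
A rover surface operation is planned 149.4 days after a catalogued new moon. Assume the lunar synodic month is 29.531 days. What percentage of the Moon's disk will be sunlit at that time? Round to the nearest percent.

3%

Reduce mod P: 149.4 − 5×29.531 = 1.75 d into the current lunation.
Elongation θ = 360° × 1.75/29.531 ≈ 21.3°.
Illuminated fraction = (1 − cos 21.3°)/2 = (1 − 0.932)/2 ≈ 0.034, so 3%.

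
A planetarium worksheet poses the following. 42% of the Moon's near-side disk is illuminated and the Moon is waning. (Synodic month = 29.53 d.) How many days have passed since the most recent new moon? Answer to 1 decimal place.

22.9 days

From f = (1 − cos θ)/2: cos θ = 1 − 2×0.42 = 0.160; arccos → 80.8°.
Waning ⇒ past full, so θ = 360° − 80.8° = 279.2°.
At 360°/29.53 d per day, 279.2° corresponds to 22.90 days.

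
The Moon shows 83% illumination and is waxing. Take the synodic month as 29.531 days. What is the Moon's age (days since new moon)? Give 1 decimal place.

cos θ = 1 − 2f = -0.660, giving a principal value of 131.3°.
Before full moon the principal value applies: θ = 131.3°.
At 360°/29.531 d per day, 131.3° corresponds to 10.77 days.

10.8 days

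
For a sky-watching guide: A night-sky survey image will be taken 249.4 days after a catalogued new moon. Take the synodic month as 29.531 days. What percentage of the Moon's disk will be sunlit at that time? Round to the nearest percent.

97%

249.4/29.531 = 8.445 lunations, so 8 complete cycles and 13.15 d into the next.
Phase angle: θ = 360°·(13.15 d)/(29.531 d) = 160.3°.
With cos θ = (-0.942), the lit fraction is (1 − (-0.942))/2 ≈ 0.971, so 97%.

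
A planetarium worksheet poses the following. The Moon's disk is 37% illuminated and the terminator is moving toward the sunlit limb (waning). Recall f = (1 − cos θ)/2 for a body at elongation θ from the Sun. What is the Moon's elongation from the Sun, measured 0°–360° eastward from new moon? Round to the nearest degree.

Invert f = (1 − cos θ)/2 to get cos θ = 1 − 2(0.37) = 0.260, hence θ₀ = arccos 0.260 = 74.9°.
Since the Moon is past full (waning), take the reflex angle: θ = 360° − 74.9° = 285.1°.

285°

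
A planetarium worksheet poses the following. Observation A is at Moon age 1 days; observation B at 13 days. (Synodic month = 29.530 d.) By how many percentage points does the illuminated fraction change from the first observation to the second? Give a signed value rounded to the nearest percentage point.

+95 pp

θ₁ = 360° × 1/29.530 = 12.2°, f₁ = (1 − cos θ₁)/2 = 0.011.
θ₂ = 360° × 13/29.530 = 158.5°, f₂ = (1 − cos θ₂)/2 = 0.965.
Change = f₂ − f₁ = +0.954 → +95 percentage points.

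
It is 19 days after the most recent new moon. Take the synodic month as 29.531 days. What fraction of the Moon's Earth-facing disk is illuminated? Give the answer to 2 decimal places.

0.81

The Moon has covered 19/29.531 of its cycle, so θ ≈ 360° × 19/29.531 = 231.6°.
Illuminated fraction = (1 − cos 231.6°)/2 = (1 − (-0.621))/2 ≈ 0.810.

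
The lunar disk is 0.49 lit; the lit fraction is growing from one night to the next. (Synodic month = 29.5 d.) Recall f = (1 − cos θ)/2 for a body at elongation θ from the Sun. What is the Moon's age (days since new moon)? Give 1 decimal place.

From f = (1 − cos θ)/2: cos θ = 1 − 2×0.49 = 0.020; arccos → 88.9°.
Waxing ⇒ before full, so θ = 88.9°.
Age = 29.5 × 88.9°/360° ≈ 7.28 days.

7.3 days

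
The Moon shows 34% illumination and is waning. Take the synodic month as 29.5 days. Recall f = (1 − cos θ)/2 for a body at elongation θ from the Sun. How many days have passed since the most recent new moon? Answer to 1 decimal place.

23.7 days

cos θ = 1 − 2f = 0.320, giving a principal value of 71.3°.
Since the Moon is past full (waning), take the reflex angle: θ = 360° − 71.3° = 288.7°.
At 360°/29.5 d per day, 288.7° corresponds to 23.65 days.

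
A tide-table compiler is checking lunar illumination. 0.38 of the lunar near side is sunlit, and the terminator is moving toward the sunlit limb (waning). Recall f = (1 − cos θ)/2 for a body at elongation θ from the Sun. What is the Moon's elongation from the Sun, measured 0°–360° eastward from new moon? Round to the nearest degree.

Invert f = (1 − cos θ)/2 to get cos θ = 1 − 2(0.38) = 0.240, hence θ₀ = arccos 0.240 = 76.1°.
Waning ⇒ past full, so θ = 360° − 76.1° = 283.9°.

284°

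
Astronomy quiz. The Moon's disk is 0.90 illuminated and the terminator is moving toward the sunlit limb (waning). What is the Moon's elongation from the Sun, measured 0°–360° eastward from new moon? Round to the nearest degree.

From f = (1 − cos θ)/2: cos θ = 1 − 2×0.90 = -0.800; arccos → 143.1°.
Since the Moon is past full (waning), take the reflex angle: θ = 360° − 143.1° = 216.9°.

217°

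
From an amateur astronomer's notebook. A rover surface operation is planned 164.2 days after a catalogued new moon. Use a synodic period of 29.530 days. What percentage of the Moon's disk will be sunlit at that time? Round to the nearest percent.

164.2/29.530 = 5.560 lunations, so 5 complete cycles and 16.55 d into the next.
The Moon has covered 16.55/29.530 of its cycle, so θ ≈ 360° × 16.55/29.530 = 201.8°.
Illuminated fraction = (1 − cos 201.8°)/2 = (1 − (-0.929))/2 ≈ 0.964, so 96%.

96%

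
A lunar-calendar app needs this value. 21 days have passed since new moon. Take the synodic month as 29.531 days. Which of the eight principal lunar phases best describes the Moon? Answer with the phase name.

last quarter

At 21/29.531 of the cycle, θ ≈ 256° — the last quarter range.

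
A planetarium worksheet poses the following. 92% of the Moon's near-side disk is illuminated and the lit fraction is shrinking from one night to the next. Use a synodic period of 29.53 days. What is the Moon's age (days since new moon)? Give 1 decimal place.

From f = (1 − cos θ)/2: cos θ = 1 − 2×0.92 = -0.840; arccos → 147.1°.
Since the Moon is past full (waning), take the reflex angle: θ = 360° − 147.1° = 212.9°.
At 360°/29.53 d per day, 212.9° corresponds to 17.46 days.

17.5 days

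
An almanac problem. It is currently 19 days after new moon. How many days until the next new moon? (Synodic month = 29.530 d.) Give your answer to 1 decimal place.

One full lunation from the last new moon is 29.530 d; remaining = 29.530 − 19 = 10.530 d.

10.5 days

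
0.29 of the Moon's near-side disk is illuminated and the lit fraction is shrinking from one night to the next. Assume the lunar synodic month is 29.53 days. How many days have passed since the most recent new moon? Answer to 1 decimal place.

24.2 days

From f = (1 − cos θ)/2: cos θ = 1 − 2×0.29 = 0.420; arccos → 65.2°.
Since the Moon is past full (waning), take the reflex angle: θ = 360° − 65.2° = 294.8°.
At 360°/29.53 d per day, 294.8° corresponds to 24.18 days.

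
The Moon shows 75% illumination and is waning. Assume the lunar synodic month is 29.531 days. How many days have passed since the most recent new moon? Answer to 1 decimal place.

19.7 days

cos θ = 1 − 2f = -0.500, giving a principal value of 120.0°.
Waning ⇒ past full, so θ = 360° − 120.0° = 240.0°.
At 360°/29.531 d per day, 240.0° corresponds to 19.69 days.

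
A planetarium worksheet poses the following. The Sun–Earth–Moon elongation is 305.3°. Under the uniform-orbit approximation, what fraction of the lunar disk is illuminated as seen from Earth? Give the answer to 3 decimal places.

cos 305.3° = 0.578, so f = (1 − 0.578)/2 = 0.211.

0.211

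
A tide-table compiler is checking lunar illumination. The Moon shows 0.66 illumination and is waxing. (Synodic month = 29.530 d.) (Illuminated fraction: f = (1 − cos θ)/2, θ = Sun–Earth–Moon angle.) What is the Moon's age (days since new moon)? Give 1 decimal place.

8.9 days

From f = (1 − cos θ)/2: cos θ = 1 − 2×0.66 = -0.320; arccos → 108.7°.
Before full moon the principal value applies: θ = 108.7°.
At 360°/29.530 d per day, 108.7° corresponds to 8.91 days.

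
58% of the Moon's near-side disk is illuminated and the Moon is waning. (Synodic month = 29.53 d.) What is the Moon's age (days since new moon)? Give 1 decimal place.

21.4 days

cos θ = 1 − 2f = -0.160, giving a principal value of 99.2°.
A waning Moon lies in 180°–360°, so θ = 360° − 99.2° = 260.8°.
That fraction of the synodic month is 260.8/360 × 29.53 d ≈ 21.39 d.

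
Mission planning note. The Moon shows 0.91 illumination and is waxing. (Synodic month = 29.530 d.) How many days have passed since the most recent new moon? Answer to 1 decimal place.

Invert f = (1 − cos θ)/2 to get cos θ = 1 − 2(0.91) = -0.820, hence θ₀ = arccos -0.820 = 145.1°.
The Moon is waxing (0°–180°), so θ = 145.1° directly.
Age = 29.530 × 145.1°/360° ≈ 11.90 days.

11.9 days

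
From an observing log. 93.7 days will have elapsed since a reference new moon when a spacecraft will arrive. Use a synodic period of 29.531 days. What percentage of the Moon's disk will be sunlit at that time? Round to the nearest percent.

93.7/29.531 = 3.173 lunations, so 3 complete cycles and 5.11 d into the next.
Phase angle: θ = 360°·(5.11 d)/(29.531 d) = 62.3°.
Illuminated fraction = (1 − cos 62.3°)/2 = (1 − 0.466)/2 ≈ 0.267, so 27%.

27%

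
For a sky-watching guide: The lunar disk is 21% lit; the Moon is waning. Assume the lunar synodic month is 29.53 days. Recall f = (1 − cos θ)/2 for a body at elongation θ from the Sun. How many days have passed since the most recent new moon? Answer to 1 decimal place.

25.1 days

cos θ = 1 − 2f = 0.580, giving a principal value of 54.5°.
Waning ⇒ past full, so θ = 360° − 54.5° = 305.5°.
Age = 29.53 × 305.5°/360° ≈ 25.06 days.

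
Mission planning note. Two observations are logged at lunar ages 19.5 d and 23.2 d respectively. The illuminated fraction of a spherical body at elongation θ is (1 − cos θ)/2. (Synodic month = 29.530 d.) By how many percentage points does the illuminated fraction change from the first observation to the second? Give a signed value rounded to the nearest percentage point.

-38 percentage points

θ₁ = 360° × 19.5/29.530 = 237.7°, f₁ = (1 − cos θ₁)/2 = 0.767.
θ₂ = 360° × 23.2/29.530 = 282.8°, f₂ = (1 − cos θ₂)/2 = 0.389.
Change = f₂ − f₁ = -0.378 → -38 percentage points.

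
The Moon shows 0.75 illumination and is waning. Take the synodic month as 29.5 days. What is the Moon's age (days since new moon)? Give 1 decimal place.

19.7 days

From f = (1 − cos θ)/2: cos θ = 1 − 2×0.75 = -0.500; arccos → 120.0°.
Since the Moon is past full (waning), take the reflex angle: θ = 360° − 120.0° = 240.0°.
That fraction of the synodic month is 240.0/360 × 29.5 d ≈ 19.67 d.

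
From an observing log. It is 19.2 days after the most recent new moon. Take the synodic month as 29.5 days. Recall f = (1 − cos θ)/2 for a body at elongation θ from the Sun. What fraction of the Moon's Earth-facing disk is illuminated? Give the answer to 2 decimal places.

0.79

Phase angle: θ = 360°·(19.2 d)/(29.5 d) = 234.3°.
cos 234.3° = (-0.583), so f = (1 − (-0.583))/2 = 0.792.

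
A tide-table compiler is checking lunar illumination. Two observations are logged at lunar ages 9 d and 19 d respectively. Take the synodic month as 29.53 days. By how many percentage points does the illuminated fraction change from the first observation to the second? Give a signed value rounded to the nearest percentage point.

First observation: θ = 360°·9/29.53 = 109.7°, so f = 0.669.
Second observation: θ = 231.6°, f = 0.810.
Δf = 0.810 − 0.669 = +0.142, i.e. +14 pp.

+14 pp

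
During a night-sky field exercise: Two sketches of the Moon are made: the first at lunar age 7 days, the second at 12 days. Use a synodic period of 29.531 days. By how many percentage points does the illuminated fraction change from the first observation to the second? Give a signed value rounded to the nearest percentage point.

θ₁ = 360° × 7/29.531 = 85.3°, f₁ = (1 − cos θ₁)/2 = 0.459.
θ₂ = 360° × 12/29.531 = 146.3°, f₂ = (1 − cos θ₂)/2 = 0.916.
Change = f₂ − f₁ = +0.457 → +46 percentage points.

+46 pp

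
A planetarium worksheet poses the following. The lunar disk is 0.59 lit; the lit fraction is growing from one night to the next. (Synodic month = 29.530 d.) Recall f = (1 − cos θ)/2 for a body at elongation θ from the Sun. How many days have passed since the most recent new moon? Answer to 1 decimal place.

Invert f = (1 − cos θ)/2 to get cos θ = 1 − 2(0.59) = -0.180, hence θ₀ = arccos -0.180 = 100.4°.
The Moon is waxing (0°–180°), so θ = 100.4° directly.
At 360°/29.530 d per day, 100.4° corresponds to 8.23 days.

8.2 days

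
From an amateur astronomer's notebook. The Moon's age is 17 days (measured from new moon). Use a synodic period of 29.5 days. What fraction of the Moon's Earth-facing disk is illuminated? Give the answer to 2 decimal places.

Phase angle: θ = 360°·(17 d)/(29.5 d) = 207.5°.
Illuminated fraction = (1 − cos 207.5°)/2 = (1 − (-0.887))/2 ≈ 0.944.

0.94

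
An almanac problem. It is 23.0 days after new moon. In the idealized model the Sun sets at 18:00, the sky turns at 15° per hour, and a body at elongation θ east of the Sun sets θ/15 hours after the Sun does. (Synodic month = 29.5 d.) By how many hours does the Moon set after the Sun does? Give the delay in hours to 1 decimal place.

The Moon has covered 23.0/29.5 of its cycle, so θ ≈ 360° × 23.0/29.5 = 280.7°.
At 15° of sky rotation per hour, 280.7° corresponds to a 18.71 h lag.
So the Moon sets 18.71 h after the Sun.

18.7 h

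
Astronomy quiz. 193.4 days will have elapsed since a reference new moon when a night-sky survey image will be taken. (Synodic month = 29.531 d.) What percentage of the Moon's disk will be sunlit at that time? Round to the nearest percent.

98%

193.4/29.531 = 6.549 lunations, so 6 complete cycles and 16.21 d into the next.
The Moon has covered 16.21/29.531 of its cycle, so θ ≈ 360° × 16.21/29.531 = 197.7°.
Illuminated fraction = (1 − cos 197.7°)/2 = (1 − (-0.953))/2 ≈ 0.976, so 98%.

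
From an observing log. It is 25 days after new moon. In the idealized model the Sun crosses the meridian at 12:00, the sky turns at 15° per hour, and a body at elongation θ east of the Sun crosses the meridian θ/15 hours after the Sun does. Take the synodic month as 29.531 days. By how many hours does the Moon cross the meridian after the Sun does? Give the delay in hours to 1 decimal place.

Phase angle: θ = 360°·(25 d)/(29.531 d) = 304.8°.
At 15° of sky rotation per hour, 304.8° corresponds to a 20.32 h lag.
So the Moon crosses the meridian 20.32 h after the Sun.

20.3 h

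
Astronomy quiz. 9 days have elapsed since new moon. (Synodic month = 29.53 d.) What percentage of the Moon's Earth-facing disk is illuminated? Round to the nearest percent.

67%

Elongation θ = 360° × 9/29.53 ≈ 109.7°.
With cos θ = (-0.337), the lit fraction is (1 − (-0.337))/2 ≈ 0.669, so 67%.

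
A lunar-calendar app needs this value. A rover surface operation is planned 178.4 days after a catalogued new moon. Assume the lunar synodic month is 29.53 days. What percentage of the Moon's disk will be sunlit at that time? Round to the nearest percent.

2%

178.4/29.53 = 6.041 lunations, so 6 complete cycles and 1.22 d into the next.
Phase angle: θ = 360°·(1.22 d)/(29.53 d) = 14.9°.
cos 14.9° = 0.966, so f = (1 − 0.966)/2 = 0.017, so 2%.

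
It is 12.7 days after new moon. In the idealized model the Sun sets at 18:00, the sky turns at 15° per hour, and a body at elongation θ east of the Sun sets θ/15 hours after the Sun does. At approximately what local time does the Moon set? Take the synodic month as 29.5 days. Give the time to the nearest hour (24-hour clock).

04:00

The Moon has covered 12.7/29.5 of its cycle, so θ ≈ 360° × 12.7/29.5 = 155.0°.
The Moon trails the Sun by θ/15 = 155.0/15 ≈ 10.33 hours.
18:00 + 10.33 h ≈ 04:20 → 04:00 to the nearest hour.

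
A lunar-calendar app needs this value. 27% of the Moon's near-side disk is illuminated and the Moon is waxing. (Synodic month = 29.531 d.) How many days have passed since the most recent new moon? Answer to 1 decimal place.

5.1 days

cos θ = 1 − 2f = 0.460, giving a principal value of 62.6°.
Waxing ⇒ before full, so θ = 62.6°.
Age = 29.531 × 62.6°/360° ≈ 5.14 days.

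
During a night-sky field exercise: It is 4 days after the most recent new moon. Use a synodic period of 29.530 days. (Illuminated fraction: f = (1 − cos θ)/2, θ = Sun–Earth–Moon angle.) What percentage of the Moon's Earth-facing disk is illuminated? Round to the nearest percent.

17%

Elongation θ = 360° × 4/29.530 ≈ 48.8°.
Illuminated fraction = (1 − cos 48.8°)/2 = (1 − 0.659)/2 ≈ 0.170, so 17%.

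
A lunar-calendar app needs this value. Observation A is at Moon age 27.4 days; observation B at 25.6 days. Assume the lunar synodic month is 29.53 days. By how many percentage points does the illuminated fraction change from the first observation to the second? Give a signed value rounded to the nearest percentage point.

First observation: θ = 360°·27.4/29.53 = 334.0°, so f = 0.050.
Second observation: θ = 312.1°, f = 0.165.
Δf = 0.165 − 0.050 = +0.114, i.e. +11 pp.

+11 percentage points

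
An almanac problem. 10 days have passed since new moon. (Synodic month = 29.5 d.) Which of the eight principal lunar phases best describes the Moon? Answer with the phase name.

waxing gibbous

At 10/29.5 of the cycle, θ ≈ 122° — the waxing gibbous range.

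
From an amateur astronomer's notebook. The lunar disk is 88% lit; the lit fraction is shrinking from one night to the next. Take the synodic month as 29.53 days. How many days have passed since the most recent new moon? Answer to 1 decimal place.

Invert f = (1 − cos θ)/2 to get cos θ = 1 − 2(0.88) = -0.760, hence θ₀ = arccos -0.760 = 139.5°.
A waning Moon lies in 180°–360°, so θ = 360° − 139.5° = 220.5°.
Age = 29.53 × 220.5°/360° ≈ 18.09 days.

18.1 days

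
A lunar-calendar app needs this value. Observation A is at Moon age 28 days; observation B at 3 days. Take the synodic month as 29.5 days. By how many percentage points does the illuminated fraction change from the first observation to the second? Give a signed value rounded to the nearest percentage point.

First observation: θ = 360°·28/29.5 = 341.7°, so f = 0.025.
Second observation: θ = 36.6°, f = 0.099.
Δf = 0.099 − 0.025 = +0.073, i.e. +7 pp.

+7 percentage points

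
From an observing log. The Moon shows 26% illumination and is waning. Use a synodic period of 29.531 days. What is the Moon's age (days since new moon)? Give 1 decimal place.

From f = (1 − cos θ)/2: cos θ = 1 − 2×0.26 = 0.480; arccos → 61.3°.
A waning Moon lies in 180°–360°, so θ = 360° − 61.3° = 298.7°.
That fraction of the synodic month is 298.7/360 × 29.531 d ≈ 24.50 d.

24.5 days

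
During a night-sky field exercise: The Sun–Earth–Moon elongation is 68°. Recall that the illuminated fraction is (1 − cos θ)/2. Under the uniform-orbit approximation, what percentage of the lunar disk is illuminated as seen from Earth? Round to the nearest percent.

31%

Half-versine of 68°: (1 − 0.375)/2 = 0.313, i.e. 31%.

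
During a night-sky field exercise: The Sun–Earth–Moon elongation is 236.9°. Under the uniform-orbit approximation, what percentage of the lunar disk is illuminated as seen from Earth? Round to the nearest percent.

77%

cos 236.9° = (-0.546), so f = (1 − (-0.546))/2 = 0.773, i.e. 77%.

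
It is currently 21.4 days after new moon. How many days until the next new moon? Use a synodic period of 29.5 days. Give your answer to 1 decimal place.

One full lunation from the last new moon is 29.5 d; remaining = 29.5 − 21.4 = 8.100 d.

8.1 days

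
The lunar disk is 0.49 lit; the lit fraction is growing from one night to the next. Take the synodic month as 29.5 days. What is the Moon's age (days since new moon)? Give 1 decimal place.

Invert f = (1 − cos θ)/2 to get cos θ = 1 − 2(0.49) = 0.020, hence θ₀ = arccos 0.020 = 88.9°.
The Moon is waxing (0°–180°), so θ = 88.9° directly.
That fraction of the synodic month is 88.9/360 × 29.5 d ≈ 7.28 d.

7.3 days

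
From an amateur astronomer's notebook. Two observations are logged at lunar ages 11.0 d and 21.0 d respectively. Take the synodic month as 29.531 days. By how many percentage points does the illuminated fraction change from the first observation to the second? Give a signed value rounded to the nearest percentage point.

First observation: θ = 360°·11.0/29.531 = 134.1°, so f = 0.848.
Second observation: θ = 256.0°, f = 0.621.
Δf = 0.621 − 0.848 = -0.227, i.e. -23 pp.

-23 pp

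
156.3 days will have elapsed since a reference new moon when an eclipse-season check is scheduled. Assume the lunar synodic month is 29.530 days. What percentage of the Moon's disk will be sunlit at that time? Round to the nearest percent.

63%

Reduce mod P: 156.3 − 5×29.530 = 8.65 d into the current lunation.
The Moon has covered 8.65/29.530 of its cycle, so θ ≈ 360° × 8.65/29.530 = 105.5°.
With cos θ = (-0.266), the lit fraction is (1 − (-0.266))/2 ≈ 0.633, so 63%.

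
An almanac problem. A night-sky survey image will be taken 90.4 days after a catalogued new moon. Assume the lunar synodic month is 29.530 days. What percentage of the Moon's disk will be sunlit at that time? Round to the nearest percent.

4%

90.4/29.530 = 3.061 lunations, so 3 complete cycles and 1.81 d into the next.
The Moon has covered 1.81/29.530 of its cycle, so θ ≈ 360° × 1.81/29.530 = 22.1°.
With cos θ = 0.927, the lit fraction is (1 − 0.927)/2 ≈ 0.037, so 4%.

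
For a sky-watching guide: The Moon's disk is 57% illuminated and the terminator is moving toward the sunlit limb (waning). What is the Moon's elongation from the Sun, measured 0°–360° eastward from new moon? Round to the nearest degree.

cos θ = 1 − 2f = -0.140, giving a principal value of 98.0°.
A waning Moon lies in 180°–360°, so θ = 360° − 98.0° = 262.0°.

262°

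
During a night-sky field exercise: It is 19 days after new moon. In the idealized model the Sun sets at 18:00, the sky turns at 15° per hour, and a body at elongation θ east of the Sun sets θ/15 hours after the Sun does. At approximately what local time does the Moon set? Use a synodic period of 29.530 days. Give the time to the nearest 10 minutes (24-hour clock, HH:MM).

The Moon has covered 19/29.530 of its cycle, so θ ≈ 360° × 19/29.530 = 231.6°.
At 15° of sky rotation per hour, 231.6° corresponds to a 15.44 h lag.
18:00 + 15.442 h ≈ 09:27 → 09:30 to the nearest ten minutes.

09:30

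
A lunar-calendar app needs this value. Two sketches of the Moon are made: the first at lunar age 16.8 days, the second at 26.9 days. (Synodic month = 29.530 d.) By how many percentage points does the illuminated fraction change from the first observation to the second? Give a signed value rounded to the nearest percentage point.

First observation: θ = 360°·16.8/29.530 = 204.8°, so f = 0.954.
Second observation: θ = 327.9°, f = 0.076.
Δf = 0.076 − 0.954 = -0.878, i.e. -88 pp.

-88 percentage points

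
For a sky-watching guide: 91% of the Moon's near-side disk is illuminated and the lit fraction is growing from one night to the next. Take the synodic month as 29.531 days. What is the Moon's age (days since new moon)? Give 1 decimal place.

11.9 days

From f = (1 − cos θ)/2: cos θ = 1 − 2×0.91 = -0.820; arccos → 145.1°.
Waxing ⇒ before full, so θ = 145.1°.
That fraction of the synodic month is 145.1/360 × 29.531 d ≈ 11.90 d.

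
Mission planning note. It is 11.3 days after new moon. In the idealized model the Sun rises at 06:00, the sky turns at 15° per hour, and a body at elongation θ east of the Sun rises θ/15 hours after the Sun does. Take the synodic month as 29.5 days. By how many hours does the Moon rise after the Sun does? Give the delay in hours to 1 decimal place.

9.2 h

Elongation θ = 360° × 11.3/29.5 ≈ 137.9°.
At 15° of sky rotation per hour, 137.9° corresponds to a 9.19 h lag.
So the Moon rises 9.19 h after the Sun.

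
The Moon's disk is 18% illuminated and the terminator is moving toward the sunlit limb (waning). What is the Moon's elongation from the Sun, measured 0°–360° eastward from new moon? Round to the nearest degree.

310°

From f = (1 − cos θ)/2: cos θ = 1 − 2×0.18 = 0.640; arccos → 50.2°.
Waning ⇒ past full, so θ = 360° − 50.2° = 309.8°.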